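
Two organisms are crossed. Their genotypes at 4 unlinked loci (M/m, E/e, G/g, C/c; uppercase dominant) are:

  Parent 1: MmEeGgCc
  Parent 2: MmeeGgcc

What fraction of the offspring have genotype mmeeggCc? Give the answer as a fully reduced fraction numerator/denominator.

P(mmeeggCc) = 1/64

MmEeGgCc gametes: MEGC×1, MEGc×1, MEgC×1, MEgc×1, MeGC×1, MeGc×1, MegC×1, Megc×1, mEGC×1, mEGc×1, mEgC×1, mEgc×1, meGC×1, meGc×1, megC×1, megc×1
MmeeGgcc gametes: MeGc×4, Megc×4, meGc×4, megc×4
MmEeGgCc×MmeeGgcc grid (16·16=256): MMEeGGCc=4 MMEeGGcc=4 MMEeGgCc=8 MMEeGgcc=8 MMEeggCc=4 MMEeggcc=4 MMeeGGCc=4 MMeeGGcc=4 MMeeGgCc=8 MMeeGgcc=8 MMeeggCc=4 MMeeggcc=4 MmEeGGCc=8 MmEeGGcc=8 MmEeGgCc=16 MmEeGgcc=16 MmEeggCc=8 MmEeggcc=8 MmeeGGCc=8 MmeeGGcc=8 MmeeGgCc=16 MmeeGgcc=16 MmeeggCc=8 Mmeeggcc=8 mmEeGGCc=4 mmEeGGcc=4 mmEeGgCc=8 mmEeGgcc=8 mmEeggCc=4 mmEeggcc=4 mmeeGGCc=4 mmeeGGcc=4 mmeeGgCc=8 mmeeGgcc=8 mmeeggCc=4 mmeeggcc=4
mmeeggCc hits 4/256; gcd=4; 4÷4/256÷4 = 1/64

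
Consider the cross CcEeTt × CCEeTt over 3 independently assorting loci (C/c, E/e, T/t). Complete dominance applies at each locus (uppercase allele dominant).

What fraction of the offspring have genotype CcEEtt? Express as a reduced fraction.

P(CcEEtt) = 1/32

CcEeTt gametes: CET×1, CEt×1, CeT×1, Cet×1, cET×1, cEt×1, ceT×1, cet×1
CCEeTt gametes: CET×2, CEt×2, CeT×2, Cet×2
CcEeTt×CCEeTt grid (8·8=64): CCEETT=2 CCEETt=4 CCEEtt=2 CCEeTT=4 CCEeTt=8 CCEett=4 CCeeTT=2 CCeeTt=4 CCeett=2 CcEETT=2 CcEETt=4 CcEEtt=2 CcEeTT=4 CcEeTt=8 CcEett=4 CceeTT=2 CceeTt=4 Cceett=2
CcEEtt hits 2/64; gcd=2; 2÷2/64÷2 = 1/32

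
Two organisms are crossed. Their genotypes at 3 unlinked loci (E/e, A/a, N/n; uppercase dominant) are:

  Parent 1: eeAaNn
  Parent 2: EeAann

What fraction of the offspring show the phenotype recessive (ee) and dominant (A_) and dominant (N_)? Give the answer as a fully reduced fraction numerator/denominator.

P(ee A_ N_) = 3/16

eeAaNn gametes: eAN×2, eAn×2, eaN×2, ean×2
EeAann gametes: EAn×2, Ean×2, eAn×2, ean×2
eeAaNn×EeAann grid (8·8=64): EeAANn=4 EeAAnn=4 EeAaNn=8 EeAann=8 EeaaNn=4 Eeaann=4 eeAANn=4 eeAAnn=4 eeAaNn=8 eeAann=8 eeaaNn=4 eeaann=4
ee A_ N_ hits 12/64; gcd=4; 12÷4/64÷4 = 3/16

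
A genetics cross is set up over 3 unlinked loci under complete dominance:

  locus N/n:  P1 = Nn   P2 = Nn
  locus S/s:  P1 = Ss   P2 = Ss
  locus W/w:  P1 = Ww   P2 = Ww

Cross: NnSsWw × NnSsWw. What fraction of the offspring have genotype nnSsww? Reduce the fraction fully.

P(nnSsww) = 1/32

NnSsWw gametes: NSW×1, NSw×1, NsW×1, Nsw×1, nSW×1, nSw×1, nsW×1, nsw×1
NnSsWw gametes: NSW×1, NSw×1, NsW×1, Nsw×1, nSW×1, nSw×1, nsW×1, nsw×1
NnSsWw×NnSsWw grid (8·8=64): NNSSWW=1 NNSSWw=2 NNSSww=1 NNSsWW=2 NNSsWw=4 NNSsww=2 NNssWW=1 NNssWw=2 NNssww=1 NnSSWW=2 NnSSWw=4 NnSSww=2 NnSsWW=4 NnSsWw=8 NnSsww=4 NnssWW=2 NnssWw=4 Nnssww=2 nnSSWW=1 nnSSWw=2 nnSSww=1 nnSsWW=2 nnSsWw=4 nnSsww=2 nnssWW=1 nnssWw=2 nnssww=1
nnSsww hits 2/64; gcd=2; 2÷2/64÷2 = 1/32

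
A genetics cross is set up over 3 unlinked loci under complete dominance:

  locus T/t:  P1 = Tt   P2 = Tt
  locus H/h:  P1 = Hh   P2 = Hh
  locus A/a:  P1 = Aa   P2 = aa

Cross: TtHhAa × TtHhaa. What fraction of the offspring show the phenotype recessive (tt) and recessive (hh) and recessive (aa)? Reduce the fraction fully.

P(tt hh aa) = 1/32

TtHhAa gametes: THA×1, THa×1, ThA×1, Tha×1, tHA×1, tHa×1, thA×1, tha×1
TtHhaa gametes: THa×2, Tha×2, tHa×2, tha×2
TtHhAa×TtHhaa grid (8·8=64): TTHHAa=2 TTHHaa=2 TTHhAa=4 TTHhaa=4 TThhAa=2 TThhaa=2 TtHHAa=4 TtHHaa=4 TtHhAa=8 TtHhaa=8 TthhAa=4 Tthhaa=4 ttHHAa=2 ttHHaa=2 ttHhAa=4 ttHhaa=4 tthhAa=2 tthhaa=2
tt hh aa hits 2/64; gcd=2; 2÷2/64÷2 = 1/32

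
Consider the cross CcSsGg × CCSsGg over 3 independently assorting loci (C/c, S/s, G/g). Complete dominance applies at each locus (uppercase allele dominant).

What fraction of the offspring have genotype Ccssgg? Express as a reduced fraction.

P(Ccssgg) = 1/32

CcSsGg gametes: CSG×1, CSg×1, CsG×1, Csg×1, cSG×1, cSg×1, csG×1, csg×1
CCSsGg gametes: CSG×2, CSg×2, CsG×2, Csg×2
CcSsGg×CCSsGg grid (8·8=64): CCSSGG=2 CCSSGg=4 CCSSgg=2 CCSsGG=4 CCSsGg=8 CCSsgg=4 CCssGG=2 CCssGg=4 CCssgg=2 CcSSGG=2 CcSSGg=4 CcSSgg=2 CcSsGG=4 CcSsGg=8 CcSsgg=4 CcssGG=2 CcssGg=4 Ccssgg=2
Ccssgg hits 2/64; gcd=2; 2÷2/64÷2 = 1/32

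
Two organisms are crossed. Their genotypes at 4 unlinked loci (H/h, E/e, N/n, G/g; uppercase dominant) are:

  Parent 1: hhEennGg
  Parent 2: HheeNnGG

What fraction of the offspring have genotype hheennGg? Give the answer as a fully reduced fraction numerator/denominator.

hhEennGg gametes: hEnG×4, hEng×4, henG×4, heng×4
HheeNnGG gametes: HeNG×4, HenG×4, heNG×4, henG×4
hhEennGg×HheeNnGG grid (16·16=256): HhEeNnGG=16 HhEeNnGg=16 HhEennGG=16 HhEennGg=16 HheeNnGG=16 HheeNnGg=16 HheennGG=16 HheennGg=16 hhEeNnGG=16 hhEeNnGg=16 hhEennGG=16 hhEennGg=16 hheeNnGG=16 hheeNnGg=16 hheennGG=16 hheennGg=16
hheennGg hits 16/256; gcd=16; 16÷16/256÷16 = 1/16

P(hheennGg) = 1/16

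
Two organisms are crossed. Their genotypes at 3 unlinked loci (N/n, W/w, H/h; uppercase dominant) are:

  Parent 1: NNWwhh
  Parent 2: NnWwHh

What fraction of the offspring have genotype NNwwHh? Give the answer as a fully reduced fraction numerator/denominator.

P(NNwwHh) = 1/16

NNWwhh gametes: NWh×4, Nwh×4
NnWwHh gametes: NWH×1, NWh×1, NwH×1, Nwh×1, nWH×1, nWh×1, nwH×1, nwh×1
NNWwhh×NnWwHh grid (8·8=64): NNWWHh=4 NNWWhh=4 NNWwHh=8 NNWwhh=8 NNwwHh=4 NNwwhh=4 NnWWHh=4 NnWWhh=4 NnWwHh=8 NnWwhh=8 NnwwHh=4 Nnwwhh=4
NNwwHh hits 4/64; gcd=4; 4÷4/64÷4 = 1/16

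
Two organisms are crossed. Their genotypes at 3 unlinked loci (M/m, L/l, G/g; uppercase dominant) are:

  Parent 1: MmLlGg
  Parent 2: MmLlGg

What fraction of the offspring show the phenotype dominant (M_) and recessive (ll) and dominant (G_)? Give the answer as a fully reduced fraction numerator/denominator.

MmLlGg gametes: MLG×1, MLg×1, MlG×1, Mlg×1, mLG×1, mLg×1, mlG×1, mlg×1
MmLlGg gametes: MLG×1, MLg×1, MlG×1, Mlg×1, mLG×1, mLg×1, mlG×1, mlg×1
MmLlGg×MmLlGg grid (8·8=64): MMLLGG=1 MMLLGg=2 MMLLgg=1 MMLlGG=2 MMLlGg=4 MMLlgg=2 MMllGG=1 MMllGg=2 MMllgg=1 MmLLGG=2 MmLLGg=4 MmLLgg=2 MmLlGG=4 MmLlGg=8 MmLlgg=4 MmllGG=2 MmllGg=4 Mmllgg=2 mmLLGG=1 mmLLGg=2 mmLLgg=1 mmLlGG=2 mmLlGg=4 mmLlgg=2 mmllGG=1 mmllGg=2 mmllgg=1
M_ ll G_ hits 9/64; gcd=1; 9÷1/64÷1 = 9/64

P(M_ ll G_) = 9/64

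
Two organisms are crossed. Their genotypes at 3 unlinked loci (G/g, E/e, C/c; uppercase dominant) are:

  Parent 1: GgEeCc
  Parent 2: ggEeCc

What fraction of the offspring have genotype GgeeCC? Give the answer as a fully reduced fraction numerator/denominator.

GgEeCc gametes: GEC×1, GEc×1, GeC×1, Gec×1, gEC×1, gEc×1, geC×1, gec×1
ggEeCc gametes: gEC×2, gEc×2, geC×2, gec×2
GgEeCc×ggEeCc grid (8·8=64): GgEECC=2 GgEECc=4 GgEEcc=2 GgEeCC=4 GgEeCc=8 GgEecc=4 GgeeCC=2 GgeeCc=4 Ggeecc=2 ggEECC=2 ggEECc=4 ggEEcc=2 ggEeCC=4 ggEeCc=8 ggEecc=4 ggeeCC=2 ggeeCc=4 ggeecc=2
GgeeCC hits 2/64; gcd=2; 2÷2/64÷2 = 1/32

P(GgeeCC) = 1/32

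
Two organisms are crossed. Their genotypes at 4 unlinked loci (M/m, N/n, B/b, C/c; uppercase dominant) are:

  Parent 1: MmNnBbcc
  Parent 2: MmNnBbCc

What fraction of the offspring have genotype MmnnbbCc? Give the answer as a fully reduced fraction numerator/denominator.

MmNnBbcc gametes: MNBc×2, MNbc×2, MnBc×2, Mnbc×2, mNBc×2, mNbc×2, mnBc×2, mnbc×2
MmNnBbCc gametes: MNBC×1, MNBc×1, MNbC×1, MNbc×1, MnBC×1, MnBc×1, MnbC×1, Mnbc×1, mNBC×1, mNBc×1, mNbC×1, mNbc×1, mnBC×1, mnBc×1, mnbC×1, mnbc×1
MmNnBbcc×MmNnBbCc grid (16·16=256): MMNNBBCc=2 MMNNBBcc=2 MMNNBbCc=4 MMNNBbcc=4 MMNNbbCc=2 MMNNbbcc=2 MMNnBBCc=4 MMNnBBcc=4 MMNnBbCc=8 MMNnBbcc=8 MMNnbbCc=4 MMNnbbcc=4 MMnnBBCc=2 MMnnBBcc=2 MMnnBbCc=4 MMnnBbcc=4 MMnnbbCc=2 MMnnbbcc=2 MmNNBBCc=4 MmNNBBcc=4 MmNNBbCc=8 MmNNBbcc=8 MmNNbbCc=4 MmNNbbcc=4 MmNnBBCc=8 MmNnBBcc=8 MmNnBbCc=16 MmNnBbcc=16 MmNnbbCc=8 MmNnbbcc=8 MmnnBBCc=4 MmnnBBcc=4 MmnnBbCc=8 MmnnBbcc=8 MmnnbbCc=4 Mmnnbbcc=4 mmNNBBCc=2 mmNNBBcc=2 mmNNBbCc=4 mmNNBbcc=4 mmNNbbCc=2 mmNNbbcc=2 mmNnBBCc=4 mmNnBBcc=4 mmNnBbCc=8 mmNnBbcc=8 mmNnbbCc=4 mmNnbbcc=4 mmnnBBCc=2 mmnnBBcc=2 mmnnBbCc=4 mmnnBbcc=4 mmnnbbCc=2 mmnnbbcc=2
MmnnbbCc hits 4/256; gcd=4; 4÷4/256÷4 = 1/64

P(MmnnbbCc) = 1/64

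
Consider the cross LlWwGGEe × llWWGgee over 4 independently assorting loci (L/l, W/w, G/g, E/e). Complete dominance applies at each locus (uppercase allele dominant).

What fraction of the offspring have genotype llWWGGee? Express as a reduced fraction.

P(llWWGGee) = 1/16

LlWwGGEe gametes: LWGE×2, LWGe×2, LwGE×2, LwGe×2, lWGE×2, lWGe×2, lwGE×2, lwGe×2
llWWGgee gametes: lWGe×8, lWge×8
LlWwGGEe×llWWGgee grid (16·16=256): LlWWGGEe=16 LlWWGGee=16 LlWWGgEe=16 LlWWGgee=16 LlWwGGEe=16 LlWwGGee=16 LlWwGgEe=16 LlWwGgee=16 llWWGGEe=16 llWWGGee=16 llWWGgEe=16 llWWGgee=16 llWwGGEe=16 llWwGGee=16 llWwGgEe=16 llWwGgee=16
llWWGGee hits 16/256; gcd=16; 16÷16/256÷16 = 1/16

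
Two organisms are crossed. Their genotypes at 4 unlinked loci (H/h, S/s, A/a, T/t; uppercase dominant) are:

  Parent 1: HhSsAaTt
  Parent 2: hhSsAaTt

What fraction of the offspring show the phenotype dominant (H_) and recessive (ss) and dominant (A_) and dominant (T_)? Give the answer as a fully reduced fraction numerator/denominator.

HhSsAaTt gametes: HSAT×1, HSAt×1, HSaT×1, HSat×1, HsAT×1, HsAt×1, HsaT×1, Hsat×1, hSAT×1, hSAt×1, hSaT×1, hSat×1, hsAT×1, hsAt×1, hsaT×1, hsat×1
hhSsAaTt gametes: hSAT×2, hSAt×2, hSaT×2, hSat×2, hsAT×2, hsAt×2, hsaT×2, hsat×2
HhSsAaTt×hhSsAaTt grid (16·16=256): HhSSAATT=2 HhSSAATt=4 HhSSAAtt=2 HhSSAaTT=4 HhSSAaTt=8 HhSSAatt=4 HhSSaaTT=2 HhSSaaTt=4 HhSSaatt=2 HhSsAATT=4 HhSsAATt=8 HhSsAAtt=4 HhSsAaTT=8 HhSsAaTt=16 HhSsAatt=8 HhSsaaTT=4 HhSsaaTt=8 HhSsaatt=4 HhssAATT=2 HhssAATt=4 HhssAAtt=2 HhssAaTT=4 HhssAaTt=8 HhssAatt=4 HhssaaTT=2 HhssaaTt=4 Hhssaatt=2 hhSSAATT=2 hhSSAATt=4 hhSSAAtt=2 hhSSAaTT=4 hhSSAaTt=8 hhSSAatt=4 hhSSaaTT=2 hhSSaaTt=4 hhSSaatt=2 hhSsAATT=4 hhSsAATt=8 hhSsAAtt=4 hhSsAaTT=8 hhSsAaTt=16 hhSsAatt=8 hhSsaaTT=4 hhSsaaTt=8 hhSsaatt=4 hhssAATT=2 hhssAATt=4 hhssAAtt=2 hhssAaTT=4 hhssAaTt=8 hhssAatt=4 hhssaaTT=2 hhssaaTt=4 hhssaatt=2
H_ ss A_ T_ hits 18/256; gcd=2; 18÷2/256÷2 = 9/128

P(H_ ss A_ T_) = 9/128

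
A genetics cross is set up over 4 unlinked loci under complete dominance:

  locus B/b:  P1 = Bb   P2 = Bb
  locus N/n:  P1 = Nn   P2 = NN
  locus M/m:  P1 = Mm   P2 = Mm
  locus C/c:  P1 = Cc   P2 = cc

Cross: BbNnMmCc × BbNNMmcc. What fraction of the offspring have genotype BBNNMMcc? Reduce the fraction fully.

P(BBNNMMcc) = 1/64

BbNnMmCc gametes: BNMC×1, BNMc×1, BNmC×1, BNmc×1, BnMC×1, BnMc×1, BnmC×1, Bnmc×1, bNMC×1, bNMc×1, bNmC×1, bNmc×1, bnMC×1, bnMc×1, bnmC×1, bnmc×1
BbNNMmcc gametes: BNMc×4, BNmc×4, bNMc×4, bNmc×4
BbNnMmCc×BbNNMmcc grid (16·16=256): BBNNMMCc=4 BBNNMMcc=4 BBNNMmCc=8 BBNNMmcc=8 BBNNmmCc=4 BBNNmmcc=4 BBNnMMCc=4 BBNnMMcc=4 BBNnMmCc=8 BBNnMmcc=8 BBNnmmCc=4 BBNnmmcc=4 BbNNMMCc=8 BbNNMMcc=8 BbNNMmCc=16 BbNNMmcc=16 BbNNmmCc=8 BbNNmmcc=8 BbNnMMCc=8 BbNnMMcc=8 BbNnMmCc=16 BbNnMmcc=16 BbNnmmCc=8 BbNnmmcc=8 bbNNMMCc=4 bbNNMMcc=4 bbNNMmCc=8 bbNNMmcc=8 bbNNmmCc=4 bbNNmmcc=4 bbNnMMCc=4 bbNnMMcc=4 bbNnMmCc=8 bbNnMmcc=8 bbNnmmCc=4 bbNnmmcc=4
BBNNMMcc hits 4/256; gcd=4; 4÷4/256÷4 = 1/64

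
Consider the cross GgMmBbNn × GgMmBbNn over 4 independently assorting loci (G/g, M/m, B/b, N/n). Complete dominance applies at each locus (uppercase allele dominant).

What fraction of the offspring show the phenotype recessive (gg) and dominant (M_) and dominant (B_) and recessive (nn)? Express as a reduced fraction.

GgMmBbNn gametes: GMBN×1, GMBn×1, GMbN×1, GMbn×1, GmBN×1, GmBn×1, GmbN×1, Gmbn×1, gMBN×1, gMBn×1, gMbN×1, gMbn×1, gmBN×1, gmBn×1, gmbN×1, gmbn×1
GgMmBbNn gametes: GMBN×1, GMBn×1, GMbN×1, GMbn×1, GmBN×1, GmBn×1, GmbN×1, Gmbn×1, gMBN×1, gMBn×1, gMbN×1, gMbn×1, gmBN×1, gmBn×1, gmbN×1, gmbn×1
GgMmBbNn×GgMmBbNn grid (16·16=256): GGMMBBNN=1 GGMMBBNn=2 GGMMBBnn=1 GGMMBbNN=2 GGMMBbNn=4 GGMMBbnn=2 GGMMbbNN=1 GGMMbbNn=2 GGMMbbnn=1 GGMmBBNN=2 GGMmBBNn=4 GGMmBBnn=2 GGMmBbNN=4 GGMmBbNn=8 GGMmBbnn=4 GGMmbbNN=2 GGMmbbNn=4 GGMmbbnn=2 GGmmBBNN=1 GGmmBBNn=2 GGmmBBnn=1 GGmmBbNN=2 GGmmBbNn=4 GGmmBbnn=2 GGmmbbNN=1 GGmmbbNn=2 GGmmbbnn=1 GgMMBBNN=2 GgMMBBNn=4 GgMMBBnn=2 GgMMBbNN=4 GgMMBbNn=8 GgMMBbnn=4 GgMMbbNN=2 GgMMbbNn=4 GgMMbbnn=2 GgMmBBNN=4 GgMmBBNn=8 GgMmBBnn=4 GgMmBbNN=8 GgMmBbNn=16 GgMmBbnn=8 GgMmbbNN=4 GgMmbbNn=8 GgMmbbnn=4 GgmmBBNN=2 GgmmBBNn=4 GgmmBBnn=2 GgmmBbNN=4 GgmmBbNn=8 GgmmBbnn=4 GgmmbbNN=2 GgmmbbNn=4 Ggmmbbnn=2 ggMMBBNN=1 ggMMBBNn=2 ggMMBBnn=1 ggMMBbNN=2 ggMMBbNn=4 ggMMBbnn=2 ggMMbbNN=1 ggMMbbNn=2 ggMMbbnn=1 ggMmBBNN=2 ggMmBBNn=4 ggMmBBnn=2 ggMmBbNN=4 ggMmBbNn=8 ggMmBbnn=4 ggMmbbNN=2 ggMmbbNn=4 ggMmbbnn=2 ggmmBBNN=1 ggmmBBNn=2 ggmmBBnn=1 ggmmBbNN=2 ggmmBbNn=4 ggmmBbnn=2 ggmmbbNN=1 ggmmbbNn=2 ggmmbbnn=1
gg M_ B_ nn hits 9/256; gcd=1; 9÷1/256÷1 = 9/256

P(gg M_ B_ nn) = 9/256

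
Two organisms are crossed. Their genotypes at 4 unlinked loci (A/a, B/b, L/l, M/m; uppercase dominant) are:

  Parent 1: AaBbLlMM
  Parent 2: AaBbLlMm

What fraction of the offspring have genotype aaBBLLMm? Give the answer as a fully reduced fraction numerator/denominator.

AaBbLlMM gametes: ABLM×2, ABlM×2, AbLM×2, AblM×2, aBLM×2, aBlM×2, abLM×2, ablM×2
AaBbLlMm gametes: ABLM×1, ABLm×1, ABlM×1, ABlm×1, AbLM×1, AbLm×1, AblM×1, Ablm×1, aBLM×1, aBLm×1, aBlM×1, aBlm×1, abLM×1, abLm×1, ablM×1, ablm×1
AaBbLlMM×AaBbLlMm grid (16·16=256): AABBLLMM=2 AABBLLMm=2 AABBLlMM=4 AABBLlMm=4 AABBllMM=2 AABBllMm=2 AABbLLMM=4 AABbLLMm=4 AABbLlMM=8 AABbLlMm=8 AABbllMM=4 AABbllMm=4 AAbbLLMM=2 AAbbLLMm=2 AAbbLlMM=4 AAbbLlMm=4 AAbbllMM=2 AAbbllMm=2 AaBBLLMM=4 AaBBLLMm=4 AaBBLlMM=8 AaBBLlMm=8 AaBBllMM=4 AaBBllMm=4 AaBbLLMM=8 AaBbLLMm=8 AaBbLlMM=16 AaBbLlMm=16 AaBbllMM=8 AaBbllMm=8 AabbLLMM=4 AabbLLMm=4 AabbLlMM=8 AabbLlMm=8 AabbllMM=4 AabbllMm=4 aaBBLLMM=2 aaBBLLMm=2 aaBBLlMM=4 aaBBLlMm=4 aaBBllMM=2 aaBBllMm=2 aaBbLLMM=4 aaBbLLMm=4 aaBbLlMM=8 aaBbLlMm=8 aaBbllMM=4 aaBbllMm=4 aabbLLMM=2 aabbLLMm=2 aabbLlMM=4 aabbLlMm=4 aabbllMM=2 aabbllMm=2
aaBBLLMm hits 2/256; gcd=2; 2÷2/256÷2 = 1/128

P(aaBBLLMm) = 1/128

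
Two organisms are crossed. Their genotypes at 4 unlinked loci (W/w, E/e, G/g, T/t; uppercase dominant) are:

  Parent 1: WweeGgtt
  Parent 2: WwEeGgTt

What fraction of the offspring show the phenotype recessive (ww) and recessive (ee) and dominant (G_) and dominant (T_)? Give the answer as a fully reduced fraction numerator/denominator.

WweeGgtt gametes: WeGt×4, Wegt×4, weGt×4, wegt×4
WwEeGgTt gametes: WEGT×1, WEGt×1, WEgT×1, WEgt×1, WeGT×1, WeGt×1, WegT×1, Wegt×1, wEGT×1, wEGt×1, wEgT×1, wEgt×1, weGT×1, weGt×1, wegT×1, wegt×1
WweeGgtt×WwEeGgTt grid (16·16=256): WWEeGGTt=4 WWEeGGtt=4 WWEeGgTt=8 WWEeGgtt=8 WWEeggTt=4 WWEeggtt=4 WWeeGGTt=4 WWeeGGtt=4 WWeeGgTt=8 WWeeGgtt=8 WWeeggTt=4 WWeeggtt=4 WwEeGGTt=8 WwEeGGtt=8 WwEeGgTt=16 WwEeGgtt=16 WwEeggTt=8 WwEeggtt=8 WweeGGTt=8 WweeGGtt=8 WweeGgTt=16 WweeGgtt=16 WweeggTt=8 Wweeggtt=8 wwEeGGTt=4 wwEeGGtt=4 wwEeGgTt=8 wwEeGgtt=8 wwEeggTt=4 wwEeggtt=4 wweeGGTt=4 wweeGGtt=4 wweeGgTt=8 wweeGgtt=8 wweeggTt=4 wweeggtt=4
ww ee G_ T_ hits 12/256; gcd=4; 12÷4/256÷4 = 3/64

P(ww ee G_ T_) = 3/64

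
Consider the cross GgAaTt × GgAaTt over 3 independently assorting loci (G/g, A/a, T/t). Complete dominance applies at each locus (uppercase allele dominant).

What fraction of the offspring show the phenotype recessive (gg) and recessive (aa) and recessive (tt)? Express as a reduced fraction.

GgAaTt gametes: GAT×1, GAt×1, GaT×1, Gat×1, gAT×1, gAt×1, gaT×1, gat×1
GgAaTt gametes: GAT×1, GAt×1, GaT×1, Gat×1, gAT×1, gAt×1, gaT×1, gat×1
GgAaTt×GgAaTt grid (8·8=64): GGAATT=1 GGAATt=2 GGAAtt=1 GGAaTT=2 GGAaTt=4 GGAatt=2 GGaaTT=1 GGaaTt=2 GGaatt=1 GgAATT=2 GgAATt=4 GgAAtt=2 GgAaTT=4 GgAaTt=8 GgAatt=4 GgaaTT=2 GgaaTt=4 Ggaatt=2 ggAATT=1 ggAATt=2 ggAAtt=1 ggAaTT=2 ggAaTt=4 ggAatt=2 ggaaTT=1 ggaaTt=2 ggaatt=1
gg aa tt hits 1/64; gcd=1; 1÷1/64÷1 = 1/64

P(gg aa tt) = 1/64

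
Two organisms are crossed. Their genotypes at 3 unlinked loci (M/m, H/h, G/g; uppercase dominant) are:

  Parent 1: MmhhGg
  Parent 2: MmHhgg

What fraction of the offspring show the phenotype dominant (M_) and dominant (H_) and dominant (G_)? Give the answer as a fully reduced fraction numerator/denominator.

MmhhGg gametes: MhG×2, Mhg×2, mhG×2, mhg×2
MmHhgg gametes: MHg×2, Mhg×2, mHg×2, mhg×2
MmhhGg×MmHhgg grid (8·8=64): MMHhGg=4 MMHhgg=4 MMhhGg=4 MMhhgg=4 MmHhGg=8 MmHhgg=8 MmhhGg=8 Mmhhgg=8 mmHhGg=4 mmHhgg=4 mmhhGg=4 mmhhgg=4
M_ H_ G_ hits 12/64; gcd=4; 12÷4/64÷4 = 3/16

P(M_ H_ G_) = 3/16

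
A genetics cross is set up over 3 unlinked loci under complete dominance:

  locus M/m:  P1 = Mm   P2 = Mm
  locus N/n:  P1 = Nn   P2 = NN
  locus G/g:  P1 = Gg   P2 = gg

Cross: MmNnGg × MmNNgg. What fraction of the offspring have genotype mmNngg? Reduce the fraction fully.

P(mmNngg) = 1/16

MmNnGg gametes: MNG×1, MNg×1, MnG×1, Mng×1, mNG×1, mNg×1, mnG×1, mng×1
MmNNgg gametes: MNg×4, mNg×4
MmNnGg×MmNNgg grid (8·8=64): MMNNGg=4 MMNNgg=4 MMNnGg=4 MMNngg=4 MmNNGg=8 MmNNgg=8 MmNnGg=8 MmNngg=8 mmNNGg=4 mmNNgg=4 mmNnGg=4 mmNngg=4
mmNngg hits 4/64; gcd=4; 4÷4/64÷4 = 1/16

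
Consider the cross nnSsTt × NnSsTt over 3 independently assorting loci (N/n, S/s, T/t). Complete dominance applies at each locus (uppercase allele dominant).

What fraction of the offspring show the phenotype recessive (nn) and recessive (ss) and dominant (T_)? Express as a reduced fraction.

nnSsTt gametes: nST×2, nSt×2, nsT×2, nst×2
NnSsTt gametes: NST×1, NSt×1, NsT×1, Nst×1, nST×1, nSt×1, nsT×1, nst×1
nnSsTt×NnSsTt grid (8·8=64): NnSSTT=2 NnSSTt=4 NnSStt=2 NnSsTT=4 NnSsTt=8 NnSstt=4 NnssTT=2 NnssTt=4 Nnsstt=2 nnSSTT=2 nnSSTt=4 nnSStt=2 nnSsTT=4 nnSsTt=8 nnSstt=4 nnssTT=2 nnssTt=4 nnsstt=2
nn ss T_ hits 6/64; gcd=2; 6÷2/64÷2 = 3/32

P(nn ss T_) = 3/32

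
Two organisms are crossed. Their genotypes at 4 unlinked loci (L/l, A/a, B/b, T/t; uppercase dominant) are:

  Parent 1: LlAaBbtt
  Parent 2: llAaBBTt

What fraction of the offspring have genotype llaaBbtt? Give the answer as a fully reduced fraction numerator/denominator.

P(llaaBbtt) = 1/32

LlAaBbtt gametes: LABt×2, LAbt×2, LaBt×2, Labt×2, lABt×2, lAbt×2, laBt×2, labt×2
llAaBBTt gametes: lABT×4, lABt×4, laBT×4, laBt×4
LlAaBbtt×llAaBBTt grid (16·16=256): LlAABBTt=8 LlAABBtt=8 LlAABbTt=8 LlAABbtt=8 LlAaBBTt=16 LlAaBBtt=16 LlAaBbTt=16 LlAaBbtt=16 LlaaBBTt=8 LlaaBBtt=8 LlaaBbTt=8 LlaaBbtt=8 llAABBTt=8 llAABBtt=8 llAABbTt=8 llAABbtt=8 llAaBBTt=16 llAaBBtt=16 llAaBbTt=16 llAaBbtt=16 llaaBBTt=8 llaaBBtt=8 llaaBbTt=8 llaaBbtt=8
llaaBbtt hits 8/256; gcd=8; 8÷8/256÷8 = 1/32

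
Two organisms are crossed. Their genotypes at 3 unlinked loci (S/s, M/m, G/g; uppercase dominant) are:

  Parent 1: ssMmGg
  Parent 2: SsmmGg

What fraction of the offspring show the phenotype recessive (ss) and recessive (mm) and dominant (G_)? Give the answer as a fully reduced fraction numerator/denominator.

P(ss mm G_) = 3/16

ssMmGg gametes: sMG×2, sMg×2, smG×2, smg×2
SsmmGg gametes: SmG×2, Smg×2, smG×2, smg×2
ssMmGg×SsmmGg grid (8·8=64): SsMmGG=4 SsMmGg=8 SsMmgg=4 SsmmGG=4 SsmmGg=8 Ssmmgg=4 ssMmGG=4 ssMmGg=8 ssMmgg=4 ssmmGG=4 ssmmGg=8 ssmmgg=4
ss mm G_ hits 12/64; gcd=4; 12÷4/64÷4 = 3/16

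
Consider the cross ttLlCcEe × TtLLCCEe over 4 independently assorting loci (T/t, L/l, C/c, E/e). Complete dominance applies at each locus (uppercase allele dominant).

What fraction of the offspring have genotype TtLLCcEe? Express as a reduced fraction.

ttLlCcEe gametes: tLCE×2, tLCe×2, tLcE×2, tLce×2, tlCE×2, tlCe×2, tlcE×2, tlce×2
TtLLCCEe gametes: TLCE×4, TLCe×4, tLCE×4, tLCe×4
ttLlCcEe×TtLLCCEe grid (16·16=256): TtLLCCEE=8 TtLLCCEe=16 TtLLCCee=8 TtLLCcEE=8 TtLLCcEe=16 TtLLCcee=8 TtLlCCEE=8 TtLlCCEe=16 TtLlCCee=8 TtLlCcEE=8 TtLlCcEe=16 TtLlCcee=8 ttLLCCEE=8 ttLLCCEe=16 ttLLCCee=8 ttLLCcEE=8 ttLLCcEe=16 ttLLCcee=8 ttLlCCEE=8 ttLlCCEe=16 ttLlCCee=8 ttLlCcEE=8 ttLlCcEe=16 ttLlCcee=8
TtLLCcEe hits 16/256; gcd=16; 16÷16/256÷16 = 1/16

P(TtLLCcEe) = 1/16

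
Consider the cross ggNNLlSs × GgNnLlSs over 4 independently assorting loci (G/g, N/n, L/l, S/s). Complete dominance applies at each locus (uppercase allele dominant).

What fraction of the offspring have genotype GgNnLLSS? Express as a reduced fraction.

P(GgNnLLSS) = 1/64

ggNNLlSs gametes: gNLS×4, gNLs×4, gNlS×4, gNls×4
GgNnLlSs gametes: GNLS×1, GNLs×1, GNlS×1, GNls×1, GnLS×1, GnLs×1, GnlS×1, Gnls×1, gNLS×1, gNLs×1, gNlS×1, gNls×1, gnLS×1, gnLs×1, gnlS×1, gnls×1
ggNNLlSs×GgNnLlSs grid (16·16=256): GgNNLLSS=4 GgNNLLSs=8 GgNNLLss=4 GgNNLlSS=8 GgNNLlSs=16 GgNNLlss=8 GgNNllSS=4 GgNNllSs=8 GgNNllss=4 GgNnLLSS=4 GgNnLLSs=8 GgNnLLss=4 GgNnLlSS=8 GgNnLlSs=16 GgNnLlss=8 GgNnllSS=4 GgNnllSs=8 GgNnllss=4 ggNNLLSS=4 ggNNLLSs=8 ggNNLLss=4 ggNNLlSS=8 ggNNLlSs=16 ggNNLlss=8 ggNNllSS=4 ggNNllSs=8 ggNNllss=4 ggNnLLSS=4 ggNnLLSs=8 ggNnLLss=4 ggNnLlSS=8 ggNnLlSs=16 ggNnLlss=8 ggNnllSS=4 ggNnllSs=8 ggNnllss=4
GgNnLLSS hits 4/256; gcd=4; 4÷4/256÷4 = 1/64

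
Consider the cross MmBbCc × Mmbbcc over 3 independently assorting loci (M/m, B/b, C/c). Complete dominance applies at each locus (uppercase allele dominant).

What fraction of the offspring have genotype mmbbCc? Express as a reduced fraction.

MmBbCc gametes: MBC×1, MBc×1, MbC×1, Mbc×1, mBC×1, mBc×1, mbC×1, mbc×1
Mmbbcc gametes: Mbc×4, mbc×4
MmBbCc×Mmbbcc grid (8·8=64): MMBbCc=4 MMBbcc=4 MMbbCc=4 MMbbcc=4 MmBbCc=8 MmBbcc=8 MmbbCc=8 Mmbbcc=8 mmBbCc=4 mmBbcc=4 mmbbCc=4 mmbbcc=4
mmbbCc hits 4/64; gcd=4; 4÷4/64÷4 = 1/16

P(mmbbCc) = 1/16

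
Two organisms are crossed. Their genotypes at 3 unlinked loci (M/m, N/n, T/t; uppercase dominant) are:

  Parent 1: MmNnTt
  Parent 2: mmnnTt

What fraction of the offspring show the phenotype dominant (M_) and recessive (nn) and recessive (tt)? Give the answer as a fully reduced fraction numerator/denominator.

P(M_ nn tt) = 1/16

MmNnTt gametes: MNT×1, MNt×1, MnT×1, Mnt×1, mNT×1, mNt×1, mnT×1, mnt×1
mmnnTt gametes: mnT×4, mnt×4
MmNnTt×mmnnTt grid (8·8=64): MmNnTT=4 MmNnTt=8 MmNntt=4 MmnnTT=4 MmnnTt=8 Mmnntt=4 mmNnTT=4 mmNnTt=8 mmNntt=4 mmnnTT=4 mmnnTt=8 mmnntt=4
M_ nn tt hits 4/64; gcd=4; 4÷4/64÷4 = 1/16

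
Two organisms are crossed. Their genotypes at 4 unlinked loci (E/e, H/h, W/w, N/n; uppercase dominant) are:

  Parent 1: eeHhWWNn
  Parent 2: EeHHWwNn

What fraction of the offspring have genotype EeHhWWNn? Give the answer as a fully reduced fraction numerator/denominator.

eeHhWWNn gametes: eHWN×4, eHWn×4, ehWN×4, ehWn×4
EeHHWwNn gametes: EHWN×2, EHWn×2, EHwN×2, EHwn×2, eHWN×2, eHWn×2, eHwN×2, eHwn×2
eeHhWWNn×EeHHWwNn grid (16·16=256): EeHHWWNN=8 EeHHWWNn=16 EeHHWWnn=8 EeHHWwNN=8 EeHHWwNn=16 EeHHWwnn=8 EeHhWWNN=8 EeHhWWNn=16 EeHhWWnn=8 EeHhWwNN=8 EeHhWwNn=16 EeHhWwnn=8 eeHHWWNN=8 eeHHWWNn=16 eeHHWWnn=8 eeHHWwNN=8 eeHHWwNn=16 eeHHWwnn=8 eeHhWWNN=8 eeHhWWNn=16 eeHhWWnn=8 eeHhWwNN=8 eeHhWwNn=16 eeHhWwnn=8
EeHhWWNn hits 16/256; gcd=16; 16÷16/256÷16 = 1/16

P(EeHhWWNn) = 1/16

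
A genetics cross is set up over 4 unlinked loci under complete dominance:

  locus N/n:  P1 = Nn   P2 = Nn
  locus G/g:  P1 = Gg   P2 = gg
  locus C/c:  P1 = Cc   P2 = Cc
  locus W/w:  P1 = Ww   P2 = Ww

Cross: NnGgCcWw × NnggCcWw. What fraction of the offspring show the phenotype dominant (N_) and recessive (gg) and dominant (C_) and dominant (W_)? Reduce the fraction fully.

NnGgCcWw gametes: NGCW×1, NGCw×1, NGcW×1, NGcw×1, NgCW×1, NgCw×1, NgcW×1, Ngcw×1, nGCW×1, nGCw×1, nGcW×1, nGcw×1, ngCW×1, ngCw×1, ngcW×1, ngcw×1
NnggCcWw gametes: NgCW×2, NgCw×2, NgcW×2, Ngcw×2, ngCW×2, ngCw×2, ngcW×2, ngcw×2
NnGgCcWw×NnggCcWw grid (16·16=256): NNGgCCWW=2 NNGgCCWw=4 NNGgCCww=2 NNGgCcWW=4 NNGgCcWw=8 NNGgCcww=4 NNGgccWW=2 NNGgccWw=4 NNGgccww=2 NNggCCWW=2 NNggCCWw=4 NNggCCww=2 NNggCcWW=4 NNggCcWw=8 NNggCcww=4 NNggccWW=2 NNggccWw=4 NNggccww=2 NnGgCCWW=4 NnGgCCWw=8 NnGgCCww=4 NnGgCcWW=8 NnGgCcWw=16 NnGgCcww=8 NnGgccWW=4 NnGgccWw=8 NnGgccww=4 NnggCCWW=4 NnggCCWw=8 NnggCCww=4 NnggCcWW=8 NnggCcWw=16 NnggCcww=8 NnggccWW=4 NnggccWw=8 Nnggccww=4 nnGgCCWW=2 nnGgCCWw=4 nnGgCCww=2 nnGgCcWW=4 nnGgCcWw=8 nnGgCcww=4 nnGgccWW=2 nnGgccWw=4 nnGgccww=2 nnggCCWW=2 nnggCCWw=4 nnggCCww=2 nnggCcWW=4 nnggCcWw=8 nnggCcww=4 nnggccWW=2 nnggccWw=4 nnggccww=2
N_ gg C_ W_ hits 54/256; gcd=2; 54÷2/256÷2 = 27/128

P(N_ gg C_ W_) = 27/128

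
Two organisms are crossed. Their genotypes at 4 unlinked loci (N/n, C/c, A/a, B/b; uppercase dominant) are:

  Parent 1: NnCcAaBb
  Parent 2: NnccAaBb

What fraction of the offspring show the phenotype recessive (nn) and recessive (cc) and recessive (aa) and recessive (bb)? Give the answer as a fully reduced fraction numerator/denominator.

NnCcAaBb gametes: NCAB×1, NCAb×1, NCaB×1, NCab×1, NcAB×1, NcAb×1, NcaB×1, Ncab×1, nCAB×1, nCAb×1, nCaB×1, nCab×1, ncAB×1, ncAb×1, ncaB×1, ncab×1
NnccAaBb gametes: NcAB×2, NcAb×2, NcaB×2, Ncab×2, ncAB×2, ncAb×2, ncaB×2, ncab×2
NnCcAaBb×NnccAaBb grid (16·16=256): NNCcAABB=2 NNCcAABb=4 NNCcAAbb=2 NNCcAaBB=4 NNCcAaBb=8 NNCcAabb=4 NNCcaaBB=2 NNCcaaBb=4 NNCcaabb=2 NNccAABB=2 NNccAABb=4 NNccAAbb=2 NNccAaBB=4 NNccAaBb=8 NNccAabb=4 NNccaaBB=2 NNccaaBb=4 NNccaabb=2 NnCcAABB=4 NnCcAABb=8 NnCcAAbb=4 NnCcAaBB=8 NnCcAaBb=16 NnCcAabb=8 NnCcaaBB=4 NnCcaaBb=8 NnCcaabb=4 NnccAABB=4 NnccAABb=8 NnccAAbb=4 NnccAaBB=8 NnccAaBb=16 NnccAabb=8 NnccaaBB=4 NnccaaBb=8 Nnccaabb=4 nnCcAABB=2 nnCcAABb=4 nnCcAAbb=2 nnCcAaBB=4 nnCcAaBb=8 nnCcAabb=4 nnCcaaBB=2 nnCcaaBb=4 nnCcaabb=2 nnccAABB=2 nnccAABb=4 nnccAAbb=2 nnccAaBB=4 nnccAaBb=8 nnccAabb=4 nnccaaBB=2 nnccaaBb=4 nnccaabb=2
nn cc aa bb hits 2/256; gcd=2; 2÷2/256÷2 = 1/128

P(nn cc aa bb) = 1/128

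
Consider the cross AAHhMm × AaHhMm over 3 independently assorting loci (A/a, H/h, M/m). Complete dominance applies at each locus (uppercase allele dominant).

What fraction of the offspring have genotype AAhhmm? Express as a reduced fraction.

P(AAhhmm) = 1/32

AAHhMm gametes: AHM×2, AHm×2, AhM×2, Ahm×2
AaHhMm gametes: AHM×1, AHm×1, AhM×1, Ahm×1, aHM×1, aHm×1, ahM×1, ahm×1
AAHhMm×AaHhMm grid (8·8=64): AAHHMM=2 AAHHMm=4 AAHHmm=2 AAHhMM=4 AAHhMm=8 AAHhmm=4 AAhhMM=2 AAhhMm=4 AAhhmm=2 AaHHMM=2 AaHHMm=4 AaHHmm=2 AaHhMM=4 AaHhMm=8 AaHhmm=4 AahhMM=2 AahhMm=4 Aahhmm=2
AAhhmm hits 2/64; gcd=2; 2÷2/64÷2 = 1/32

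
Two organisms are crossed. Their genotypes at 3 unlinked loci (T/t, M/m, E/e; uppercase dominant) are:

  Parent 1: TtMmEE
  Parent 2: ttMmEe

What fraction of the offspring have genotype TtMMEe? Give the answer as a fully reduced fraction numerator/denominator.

TtMmEE gametes: TME×2, TmE×2, tME×2, tmE×2
ttMmEe gametes: tME×2, tMe×2, tmE×2, tme×2
TtMmEE×ttMmEe grid (8·8=64): TtMMEE=4 TtMMEe=4 TtMmEE=8 TtMmEe=8 TtmmEE=4 TtmmEe=4 ttMMEE=4 ttMMEe=4 ttMmEE=8 ttMmEe=8 ttmmEE=4 ttmmEe=4
TtMMEe hits 4/64; gcd=4; 4÷4/64÷4 = 1/16

P(TtMMEe) = 1/16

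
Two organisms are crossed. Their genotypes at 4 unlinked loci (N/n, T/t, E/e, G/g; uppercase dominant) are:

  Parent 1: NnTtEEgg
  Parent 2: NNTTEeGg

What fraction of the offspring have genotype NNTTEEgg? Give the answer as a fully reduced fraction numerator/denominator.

NnTtEEgg gametes: NTEg×4, NtEg×4, nTEg×4, ntEg×4
NNTTEeGg gametes: NTEG×4, NTEg×4, NTeG×4, NTeg×4
NnTtEEgg×NNTTEeGg grid (16·16=256): NNTTEEGg=16 NNTTEEgg=16 NNTTEeGg=16 NNTTEegg=16 NNTtEEGg=16 NNTtEEgg=16 NNTtEeGg=16 NNTtEegg=16 NnTTEEGg=16 NnTTEEgg=16 NnTTEeGg=16 NnTTEegg=16 NnTtEEGg=16 NnTtEEgg=16 NnTtEeGg=16 NnTtEegg=16
NNTTEEgg hits 16/256; gcd=16; 16÷16/256÷16 = 1/16

P(NNTTEEgg) = 1/16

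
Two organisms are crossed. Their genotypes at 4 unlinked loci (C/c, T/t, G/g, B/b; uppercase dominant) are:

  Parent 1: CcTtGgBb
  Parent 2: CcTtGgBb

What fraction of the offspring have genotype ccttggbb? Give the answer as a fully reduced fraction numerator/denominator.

CcTtGgBb gametes: CTGB×1, CTGb×1, CTgB×1, CTgb×1, CtGB×1, CtGb×1, CtgB×1, Ctgb×1, cTGB×1, cTGb×1, cTgB×1, cTgb×1, ctGB×1, ctGb×1, ctgB×1, ctgb×1
CcTtGgBb gametes: CTGB×1, CTGb×1, CTgB×1, CTgb×1, CtGB×1, CtGb×1, CtgB×1, Ctgb×1, cTGB×1, cTGb×1, cTgB×1, cTgb×1, ctGB×1, ctGb×1, ctgB×1, ctgb×1
CcTtGgBb×CcTtGgBb grid (16·16=256): CCTTGGBB=1 CCTTGGBb=2 CCTTGGbb=1 CCTTGgBB=2 CCTTGgBb=4 CCTTGgbb=2 CCTTggBB=1 CCTTggBb=2 CCTTggbb=1 CCTtGGBB=2 CCTtGGBb=4 CCTtGGbb=2 CCTtGgBB=4 CCTtGgBb=8 CCTtGgbb=4 CCTtggBB=2 CCTtggBb=4 CCTtggbb=2 CCttGGBB=1 CCttGGBb=2 CCttGGbb=1 CCttGgBB=2 CCttGgBb=4 CCttGgbb=2 CCttggBB=1 CCttggBb=2 CCttggbb=1 CcTTGGBB=2 CcTTGGBb=4 CcTTGGbb=2 CcTTGgBB=4 CcTTGgBb=8 CcTTGgbb=4 CcTTggBB=2 CcTTggBb=4 CcTTggbb=2 CcTtGGBB=4 CcTtGGBb=8 CcTtGGbb=4 CcTtGgBB=8 CcTtGgBb=16 CcTtGgbb=8 CcTtggBB=4 CcTtggBb=8 CcTtggbb=4 CcttGGBB=2 CcttGGBb=4 CcttGGbb=2 CcttGgBB=4 CcttGgBb=8 CcttGgbb=4 CcttggBB=2 CcttggBb=4 Ccttggbb=2 ccTTGGBB=1 ccTTGGBb=2 ccTTGGbb=1 ccTTGgBB=2 ccTTGgBb=4 ccTTGgbb=2 ccTTggBB=1 ccTTggBb=2 ccTTggbb=1 ccTtGGBB=2 ccTtGGBb=4 ccTtGGbb=2 ccTtGgBB=4 ccTtGgBb=8 ccTtGgbb=4 ccTtggBB=2 ccTtggBb=4 ccTtggbb=2 ccttGGBB=1 ccttGGBb=2 ccttGGbb=1 ccttGgBB=2 ccttGgBb=4 ccttGgbb=2 ccttggBB=1 ccttggBb=2 ccttggbb=1
ccttggbb hits 1/256; gcd=1; 1÷1/256÷1 = 1/256

P(ccttggbb) = 1/256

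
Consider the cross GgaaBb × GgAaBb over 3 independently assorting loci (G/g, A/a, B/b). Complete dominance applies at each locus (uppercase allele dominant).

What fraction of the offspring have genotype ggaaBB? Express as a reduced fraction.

P(ggaaBB) = 1/32

GgaaBb gametes: GaB×2, Gab×2, gaB×2, gab×2
GgAaBb gametes: GAB×1, GAb×1, GaB×1, Gab×1, gAB×1, gAb×1, gaB×1, gab×1
GgaaBb×GgAaBb grid (8·8=64): GGAaBB=2 GGAaBb=4 GGAabb=2 GGaaBB=2 GGaaBb=4 GGaabb=2 GgAaBB=4 GgAaBb=8 GgAabb=4 GgaaBB=4 GgaaBb=8 Ggaabb=4 ggAaBB=2 ggAaBb=4 ggAabb=2 ggaaBB=2 ggaaBb=4 ggaabb=2
ggaaBB hits 2/64; gcd=2; 2÷2/64÷2 = 1/32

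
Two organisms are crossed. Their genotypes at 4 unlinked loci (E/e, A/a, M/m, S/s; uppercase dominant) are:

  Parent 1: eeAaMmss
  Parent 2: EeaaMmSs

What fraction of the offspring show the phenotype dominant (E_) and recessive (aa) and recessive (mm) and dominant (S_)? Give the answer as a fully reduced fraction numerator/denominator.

eeAaMmss gametes: eAMs×4, eAms×4, eaMs×4, eams×4
EeaaMmSs gametes: EaMS×2, EaMs×2, EamS×2, Eams×2, eaMS×2, eaMs×2, eamS×2, eams×2
eeAaMmss×EeaaMmSs grid (16·16=256): EeAaMMSs=8 EeAaMMss=8 EeAaMmSs=16 EeAaMmss=16 EeAammSs=8 EeAammss=8 EeaaMMSs=8 EeaaMMss=8 EeaaMmSs=16 EeaaMmss=16 EeaammSs=8 Eeaammss=8 eeAaMMSs=8 eeAaMMss=8 eeAaMmSs=16 eeAaMmss=16 eeAammSs=8 eeAammss=8 eeaaMMSs=8 eeaaMMss=8 eeaaMmSs=16 eeaaMmss=16 eeaammSs=8 eeaammss=8
E_ aa mm S_ hits 8/256; gcd=8; 8÷8/256÷8 = 1/32

P(E_ aa mm S_) = 1/32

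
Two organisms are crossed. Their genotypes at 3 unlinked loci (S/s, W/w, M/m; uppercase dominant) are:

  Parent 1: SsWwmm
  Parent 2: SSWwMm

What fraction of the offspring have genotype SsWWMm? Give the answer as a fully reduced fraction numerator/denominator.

P(SsWWMm) = 1/16

SsWwmm gametes: SWm×2, Swm×2, sWm×2, swm×2
SSWwMm gametes: SWM×2, SWm×2, SwM×2, Swm×2
SsWwmm×SSWwMm grid (8·8=64): SSWWMm=4 SSWWmm=4 SSWwMm=8 SSWwmm=8 SSwwMm=4 SSwwmm=4 SsWWMm=4 SsWWmm=4 SsWwMm=8 SsWwmm=8 SswwMm=4 Sswwmm=4
SsWWMm hits 4/64; gcd=4; 4÷4/64÷4 = 1/16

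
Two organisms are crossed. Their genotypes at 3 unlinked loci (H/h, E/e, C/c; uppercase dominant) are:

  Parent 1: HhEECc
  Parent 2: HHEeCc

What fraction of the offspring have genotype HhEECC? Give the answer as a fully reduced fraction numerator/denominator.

HhEECc gametes: HEC×2, HEc×2, hEC×2, hEc×2
HHEeCc gametes: HEC×2, HEc×2, HeC×2, Hec×2
HhEECc×HHEeCc grid (8·8=64): HHEECC=4 HHEECc=8 HHEEcc=4 HHEeCC=4 HHEeCc=8 HHEecc=4 HhEECC=4 HhEECc=8 HhEEcc=4 HhEeCC=4 HhEeCc=8 HhEecc=4
HhEECC hits 4/64; gcd=4; 4÷4/64÷4 = 1/16

P(HhEECC) = 1/16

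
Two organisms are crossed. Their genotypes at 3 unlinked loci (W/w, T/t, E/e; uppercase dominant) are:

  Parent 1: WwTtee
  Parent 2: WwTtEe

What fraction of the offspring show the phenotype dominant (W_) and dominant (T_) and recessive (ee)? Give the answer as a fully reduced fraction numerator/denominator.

WwTtee gametes: WTe×2, Wte×2, wTe×2, wte×2
WwTtEe gametes: WTE×1, WTe×1, WtE×1, Wte×1, wTE×1, wTe×1, wtE×1, wte×1
WwTtee×WwTtEe grid (8·8=64): WWTTEe=2 WWTTee=2 WWTtEe=4 WWTtee=4 WWttEe=2 WWttee=2 WwTTEe=4 WwTTee=4 WwTtEe=8 WwTtee=8 WwttEe=4 Wwttee=4 wwTTEe=2 wwTTee=2 wwTtEe=4 wwTtee=4 wwttEe=2 wwttee=2
W_ T_ ee hits 18/64; gcd=2; 18÷2/64÷2 = 9/32

P(W_ T_ ee) = 9/32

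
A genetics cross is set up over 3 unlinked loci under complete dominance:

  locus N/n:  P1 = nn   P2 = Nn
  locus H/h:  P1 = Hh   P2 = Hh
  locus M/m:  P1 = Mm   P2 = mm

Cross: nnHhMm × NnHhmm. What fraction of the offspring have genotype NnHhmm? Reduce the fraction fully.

P(NnHhmm) = 1/8

nnHhMm gametes: nHM×2, nHm×2, nhM×2, nhm×2
NnHhmm gametes: NHm×2, Nhm×2, nHm×2, nhm×2
nnHhMm×NnHhmm grid (8·8=64): NnHHMm=4 NnHHmm=4 NnHhMm=8 NnHhmm=8 NnhhMm=4 Nnhhmm=4 nnHHMm=4 nnHHmm=4 nnHhMm=8 nnHhmm=8 nnhhMm=4 nnhhmm=4
NnHhmm hits 8/64; gcd=8; 8÷8/64÷8 = 1/8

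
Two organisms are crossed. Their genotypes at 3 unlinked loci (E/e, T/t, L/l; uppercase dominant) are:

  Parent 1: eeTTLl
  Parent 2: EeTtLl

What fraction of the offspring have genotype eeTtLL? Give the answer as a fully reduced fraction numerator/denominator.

P(eeTtLL) = 1/16

eeTTLl gametes: eTL×4, eTl×4
EeTtLl gametes: ETL×1, ETl×1, EtL×1, Etl×1, eTL×1, eTl×1, etL×1, etl×1
eeTTLl×EeTtLl grid (8·8=64): EeTTLL=4 EeTTLl=8 EeTTll=4 EeTtLL=4 EeTtLl=8 EeTtll=4 eeTTLL=4 eeTTLl=8 eeTTll=4 eeTtLL=4 eeTtLl=8 eeTtll=4
eeTtLL hits 4/64; gcd=4; 4÷4/64÷4 = 1/16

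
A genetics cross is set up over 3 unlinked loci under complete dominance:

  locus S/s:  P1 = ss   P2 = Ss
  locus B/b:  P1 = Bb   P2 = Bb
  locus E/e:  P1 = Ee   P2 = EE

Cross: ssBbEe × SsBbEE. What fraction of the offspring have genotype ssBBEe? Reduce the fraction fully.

P(ssBBEe) = 1/16

ssBbEe gametes: sBE×2, sBe×2, sbE×2, sbe×2
SsBbEE gametes: SBE×2, SbE×2, sBE×2, sbE×2
ssBbEe×SsBbEE grid (8·8=64): SsBBEE=4 SsBBEe=4 SsBbEE=8 SsBbEe=8 SsbbEE=4 SsbbEe=4 ssBBEE=4 ssBBEe=4 ssBbEE=8 ssBbEe=8 ssbbEE=4 ssbbEe=4
ssBBEe hits 4/64; gcd=4; 4÷4/64÷4 = 1/16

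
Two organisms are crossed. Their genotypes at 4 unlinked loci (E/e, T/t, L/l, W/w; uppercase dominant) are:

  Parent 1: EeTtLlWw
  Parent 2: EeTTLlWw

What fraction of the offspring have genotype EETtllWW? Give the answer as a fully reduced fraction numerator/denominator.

P(EETtllWW) = 1/128

EeTtLlWw gametes: ETLW×1, ETLw×1, ETlW×1, ETlw×1, EtLW×1, EtLw×1, EtlW×1, Etlw×1, eTLW×1, eTLw×1, eTlW×1, eTlw×1, etLW×1, etLw×1, etlW×1, etlw×1
EeTTLlWw gametes: ETLW×2, ETLw×2, ETlW×2, ETlw×2, eTLW×2, eTLw×2, eTlW×2, eTlw×2
EeTtLlWw×EeTTLlWw grid (16·16=256): EETTLLWW=2 EETTLLWw=4 EETTLLww=2 EETTLlWW=4 EETTLlWw=8 EETTLlww=4 EETTllWW=2 EETTllWw=4 EETTllww=2 EETtLLWW=2 EETtLLWw=4 EETtLLww=2 EETtLlWW=4 EETtLlWw=8 EETtLlww=4 EETtllWW=2 EETtllWw=4 EETtllww=2 EeTTLLWW=4 EeTTLLWw=8 EeTTLLww=4 EeTTLlWW=8 EeTTLlWw=16 EeTTLlww=8 EeTTllWW=4 EeTTllWw=8 EeTTllww=4 EeTtLLWW=4 EeTtLLWw=8 EeTtLLww=4 EeTtLlWW=8 EeTtLlWw=16 EeTtLlww=8 EeTtllWW=4 EeTtllWw=8 EeTtllww=4 eeTTLLWW=2 eeTTLLWw=4 eeTTLLww=2 eeTTLlWW=4 eeTTLlWw=8 eeTTLlww=4 eeTTllWW=2 eeTTllWw=4 eeTTllww=2 eeTtLLWW=2 eeTtLLWw=4 eeTtLLww=2 eeTtLlWW=4 eeTtLlWw=8 eeTtLlww=4 eeTtllWW=2 eeTtllWw=4 eeTtllww=2
EETtllWW hits 2/256; gcd=2; 2÷2/256÷2 = 1/128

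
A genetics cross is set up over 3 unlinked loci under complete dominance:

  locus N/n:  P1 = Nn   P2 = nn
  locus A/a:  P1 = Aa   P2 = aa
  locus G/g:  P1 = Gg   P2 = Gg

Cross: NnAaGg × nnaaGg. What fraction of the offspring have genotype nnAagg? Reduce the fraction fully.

P(nnAagg) = 1/16

NnAaGg gametes: NAG×1, NAg×1, NaG×1, Nag×1, nAG×1, nAg×1, naG×1, nag×1
nnaaGg gametes: naG×4, nag×4
NnAaGg×nnaaGg grid (8·8=64): NnAaGG=4 NnAaGg=8 NnAagg=4 NnaaGG=4 NnaaGg=8 Nnaagg=4 nnAaGG=4 nnAaGg=8 nnAagg=4 nnaaGG=4 nnaaGg=8 nnaagg=4
nnAagg hits 4/64; gcd=4; 4÷4/64÷4 = 1/16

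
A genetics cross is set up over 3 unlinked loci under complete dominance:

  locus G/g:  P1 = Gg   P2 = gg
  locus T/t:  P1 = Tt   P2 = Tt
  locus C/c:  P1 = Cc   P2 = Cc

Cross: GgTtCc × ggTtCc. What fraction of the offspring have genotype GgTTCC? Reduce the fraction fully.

GgTtCc gametes: GTC×1, GTc×1, GtC×1, Gtc×1, gTC×1, gTc×1, gtC×1, gtc×1
ggTtCc gametes: gTC×2, gTc×2, gtC×2, gtc×2
GgTtCc×ggTtCc grid (8·8=64): GgTTCC=2 GgTTCc=4 GgTTcc=2 GgTtCC=4 GgTtCc=8 GgTtcc=4 GgttCC=2 GgttCc=4 Ggttcc=2 ggTTCC=2 ggTTCc=4 ggTTcc=2 ggTtCC=4 ggTtCc=8 ggTtcc=4 ggttCC=2 ggttCc=4 ggttcc=2
GgTTCC hits 2/64; gcd=2; 2÷2/64÷2 = 1/32

P(GgTTCC) = 1/32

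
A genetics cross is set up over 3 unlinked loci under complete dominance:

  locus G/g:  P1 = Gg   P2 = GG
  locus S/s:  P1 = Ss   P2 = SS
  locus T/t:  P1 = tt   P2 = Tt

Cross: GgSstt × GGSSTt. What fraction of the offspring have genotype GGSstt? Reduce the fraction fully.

P(GGSstt) = 1/8

GgSstt gametes: GSt×2, Gst×2, gSt×2, gst×2
GGSSTt gametes: GST×4, GSt×4
GgSstt×GGSSTt grid (8·8=64): GGSSTt=8 GGSStt=8 GGSsTt=8 GGSstt=8 GgSSTt=8 GgSStt=8 GgSsTt=8 GgSstt=8
GGSstt hits 8/64; gcd=8; 8÷8/64÷8 = 1/8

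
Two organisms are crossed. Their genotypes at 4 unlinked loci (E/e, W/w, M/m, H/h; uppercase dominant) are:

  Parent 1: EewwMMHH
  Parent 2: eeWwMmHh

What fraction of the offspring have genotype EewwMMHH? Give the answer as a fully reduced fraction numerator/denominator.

P(EewwMMHH) = 1/16

EewwMMHH gametes: EwMH×8, ewMH×8
eeWwMmHh gametes: eWMH×2, eWMh×2, eWmH×2, eWmh×2, ewMH×2, ewMh×2, ewmH×2, ewmh×2
EewwMMHH×eeWwMmHh grid (16·16=256): EeWwMMHH=16 EeWwMMHh=16 EeWwMmHH=16 EeWwMmHh=16 EewwMMHH=16 EewwMMHh=16 EewwMmHH=16 EewwMmHh=16 eeWwMMHH=16 eeWwMMHh=16 eeWwMmHH=16 eeWwMmHh=16 eewwMMHH=16 eewwMMHh=16 eewwMmHH=16 eewwMmHh=16
EewwMMHH hits 16/256; gcd=16; 16÷16/256÷16 = 1/16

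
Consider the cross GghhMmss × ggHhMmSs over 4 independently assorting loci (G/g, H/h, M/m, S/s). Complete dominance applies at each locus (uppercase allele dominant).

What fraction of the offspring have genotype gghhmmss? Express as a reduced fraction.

P(gghhmmss) = 1/32

GghhMmss gametes: GhMs×4, Ghms×4, ghMs×4, ghms×4
ggHhMmSs gametes: gHMS×2, gHMs×2, gHmS×2, gHms×2, ghMS×2, ghMs×2, ghmS×2, ghms×2
GghhMmss×ggHhMmSs grid (16·16=256): GgHhMMSs=8 GgHhMMss=8 GgHhMmSs=16 GgHhMmss=16 GgHhmmSs=8 GgHhmmss=8 GghhMMSs=8 GghhMMss=8 GghhMmSs=16 GghhMmss=16 GghhmmSs=8 Gghhmmss=8 ggHhMMSs=8 ggHhMMss=8 ggHhMmSs=16 ggHhMmss=16 ggHhmmSs=8 ggHhmmss=8 gghhMMSs=8 gghhMMss=8 gghhMmSs=16 gghhMmss=16 gghhmmSs=8 gghhmmss=8
gghhmmss hits 8/256; gcd=8; 8÷8/256÷8 = 1/32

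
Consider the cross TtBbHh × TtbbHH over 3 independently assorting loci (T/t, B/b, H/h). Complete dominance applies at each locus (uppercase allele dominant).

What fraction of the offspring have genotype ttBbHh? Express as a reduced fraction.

TtBbHh gametes: TBH×1, TBh×1, TbH×1, Tbh×1, tBH×1, tBh×1, tbH×1, tbh×1
TtbbHH gametes: TbH×4, tbH×4
TtBbHh×TtbbHH grid (8·8=64): TTBbHH=4 TTBbHh=4 TTbbHH=4 TTbbHh=4 TtBbHH=8 TtBbHh=8 TtbbHH=8 TtbbHh=8 ttBbHH=4 ttBbHh=4 ttbbHH=4 ttbbHh=4
ttBbHh hits 4/64; gcd=4; 4÷4/64÷4 = 1/16

P(ttBbHh) = 1/16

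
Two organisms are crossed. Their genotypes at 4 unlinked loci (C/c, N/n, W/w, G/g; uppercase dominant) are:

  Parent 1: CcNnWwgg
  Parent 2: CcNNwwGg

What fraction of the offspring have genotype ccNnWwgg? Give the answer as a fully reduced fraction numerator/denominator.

CcNnWwgg gametes: CNWg×2, CNwg×2, CnWg×2, Cnwg×2, cNWg×2, cNwg×2, cnWg×2, cnwg×2
CcNNwwGg gametes: CNwG×4, CNwg×4, cNwG×4, cNwg×4
CcNnWwgg×CcNNwwGg grid (16·16=256): CCNNWwGg=8 CCNNWwgg=8 CCNNwwGg=8 CCNNwwgg=8 CCNnWwGg=8 CCNnWwgg=8 CCNnwwGg=8 CCNnwwgg=8 CcNNWwGg=16 CcNNWwgg=16 CcNNwwGg=16 CcNNwwgg=16 CcNnWwGg=16 CcNnWwgg=16 CcNnwwGg=16 CcNnwwgg=16 ccNNWwGg=8 ccNNWwgg=8 ccNNwwGg=8 ccNNwwgg=8 ccNnWwGg=8 ccNnWwgg=8 ccNnwwGg=8 ccNnwwgg=8
ccNnWwgg hits 8/256; gcd=8; 8÷8/256÷8 = 1/32

P(ccNnWwgg) = 1/32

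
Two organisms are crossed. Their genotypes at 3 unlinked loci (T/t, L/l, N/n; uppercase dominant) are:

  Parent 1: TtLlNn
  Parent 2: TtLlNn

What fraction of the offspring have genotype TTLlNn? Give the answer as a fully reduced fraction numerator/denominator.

P(TTLlNn) = 1/16

TtLlNn gametes: TLN×1, TLn×1, TlN×1, Tln×1, tLN×1, tLn×1, tlN×1, tln×1
TtLlNn gametes: TLN×1, TLn×1, TlN×1, Tln×1, tLN×1, tLn×1, tlN×1, tln×1
TtLlNn×TtLlNn grid (8·8=64): TTLLNN=1 TTLLNn=2 TTLLnn=1 TTLlNN=2 TTLlNn=4 TTLlnn=2 TTllNN=1 TTllNn=2 TTllnn=1 TtLLNN=2 TtLLNn=4 TtLLnn=2 TtLlNN=4 TtLlNn=8 TtLlnn=4 TtllNN=2 TtllNn=4 Ttllnn=2 ttLLNN=1 ttLLNn=2 ttLLnn=1 ttLlNN=2 ttLlNn=4 ttLlnn=2 ttllNN=1 ttllNn=2 ttllnn=1
TTLlNn hits 4/64; gcd=4; 4÷4/64÷4 = 1/16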